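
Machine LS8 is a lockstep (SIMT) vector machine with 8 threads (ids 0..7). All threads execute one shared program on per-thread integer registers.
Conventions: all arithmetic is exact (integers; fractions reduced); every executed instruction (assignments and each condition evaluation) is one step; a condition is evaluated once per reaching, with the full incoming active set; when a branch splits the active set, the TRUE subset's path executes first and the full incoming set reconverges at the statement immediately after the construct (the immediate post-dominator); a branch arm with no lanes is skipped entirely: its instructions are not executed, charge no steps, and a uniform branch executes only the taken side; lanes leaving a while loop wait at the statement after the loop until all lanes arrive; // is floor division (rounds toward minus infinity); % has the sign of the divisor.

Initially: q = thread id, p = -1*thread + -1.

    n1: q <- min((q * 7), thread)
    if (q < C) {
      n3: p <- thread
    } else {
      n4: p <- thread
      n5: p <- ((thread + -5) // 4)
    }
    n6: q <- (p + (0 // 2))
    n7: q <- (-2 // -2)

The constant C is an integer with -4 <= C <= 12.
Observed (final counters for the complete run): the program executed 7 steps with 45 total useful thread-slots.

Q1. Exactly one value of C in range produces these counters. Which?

Answer: C = 3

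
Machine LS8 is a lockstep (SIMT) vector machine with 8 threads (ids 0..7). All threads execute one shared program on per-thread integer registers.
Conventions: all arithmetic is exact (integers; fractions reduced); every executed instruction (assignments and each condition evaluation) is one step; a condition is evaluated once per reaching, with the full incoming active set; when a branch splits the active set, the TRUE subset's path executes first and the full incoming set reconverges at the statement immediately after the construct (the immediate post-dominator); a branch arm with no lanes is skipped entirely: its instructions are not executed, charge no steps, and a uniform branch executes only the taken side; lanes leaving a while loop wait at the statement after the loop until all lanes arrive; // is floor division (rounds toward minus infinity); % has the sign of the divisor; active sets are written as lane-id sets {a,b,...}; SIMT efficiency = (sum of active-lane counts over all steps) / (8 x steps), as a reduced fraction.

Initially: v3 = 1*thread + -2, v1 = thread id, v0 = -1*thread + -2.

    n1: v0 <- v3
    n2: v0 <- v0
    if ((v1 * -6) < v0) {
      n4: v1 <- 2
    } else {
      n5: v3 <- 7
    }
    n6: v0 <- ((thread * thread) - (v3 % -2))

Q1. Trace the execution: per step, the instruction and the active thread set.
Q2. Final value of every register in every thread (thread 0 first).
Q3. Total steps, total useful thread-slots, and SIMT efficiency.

step 0: v0 <- v3                     {0,1,2,3,4,5,6,7}
step 1: v0 <- v0                     {0,1,2,3,4,5,6,7}
step 2: eval ((v1 * -6) < v0)        {0,1,2,3,4,5,6,7}
step 3: v1 <- 2                      {1,2,3,4,5,6,7}
step 4: v3 <- 7                      {0}
step 5: v0 <- ((thread * thread) - (v3 % -2)) {0,1,2,3,4,5,6,7}

Answer: 6 steps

v3: 7,-1,0,1,2,3,4,5
v1: 0,2,2,2,2,2,2,2
v0: 1,2,4,10,16,26,36,50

steps = 6; useful = 40; efficiency = 40/48 = 5/6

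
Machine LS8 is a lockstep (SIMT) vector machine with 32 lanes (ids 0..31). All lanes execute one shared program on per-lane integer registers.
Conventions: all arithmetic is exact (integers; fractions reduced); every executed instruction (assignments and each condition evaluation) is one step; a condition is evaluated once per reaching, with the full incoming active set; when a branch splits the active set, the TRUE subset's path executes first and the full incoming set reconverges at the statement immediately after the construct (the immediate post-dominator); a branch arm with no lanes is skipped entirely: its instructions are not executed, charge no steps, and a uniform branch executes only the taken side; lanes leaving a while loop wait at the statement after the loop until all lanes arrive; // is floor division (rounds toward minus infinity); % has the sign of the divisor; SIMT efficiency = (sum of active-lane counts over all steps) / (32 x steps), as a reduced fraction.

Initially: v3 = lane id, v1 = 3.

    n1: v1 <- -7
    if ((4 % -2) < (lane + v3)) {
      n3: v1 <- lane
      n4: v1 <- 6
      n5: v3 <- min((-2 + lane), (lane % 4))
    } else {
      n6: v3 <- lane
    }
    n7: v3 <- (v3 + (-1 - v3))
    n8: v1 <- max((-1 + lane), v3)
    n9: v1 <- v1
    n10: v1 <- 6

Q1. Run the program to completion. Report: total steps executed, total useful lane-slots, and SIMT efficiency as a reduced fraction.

Answer: 10 steps, 286 useful, 143/160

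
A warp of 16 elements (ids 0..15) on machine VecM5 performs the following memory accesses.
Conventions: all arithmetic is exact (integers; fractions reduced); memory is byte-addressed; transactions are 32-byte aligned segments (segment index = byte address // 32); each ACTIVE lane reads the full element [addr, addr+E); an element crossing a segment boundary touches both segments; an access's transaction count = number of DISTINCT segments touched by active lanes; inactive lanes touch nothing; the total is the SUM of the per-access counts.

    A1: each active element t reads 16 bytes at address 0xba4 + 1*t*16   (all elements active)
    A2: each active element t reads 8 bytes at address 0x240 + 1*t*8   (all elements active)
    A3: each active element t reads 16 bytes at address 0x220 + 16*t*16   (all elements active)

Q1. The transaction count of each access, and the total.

A1: 9 transactions
A2: 4 transactions
A3: 16 transactions

Answer: 9,4,16; total 29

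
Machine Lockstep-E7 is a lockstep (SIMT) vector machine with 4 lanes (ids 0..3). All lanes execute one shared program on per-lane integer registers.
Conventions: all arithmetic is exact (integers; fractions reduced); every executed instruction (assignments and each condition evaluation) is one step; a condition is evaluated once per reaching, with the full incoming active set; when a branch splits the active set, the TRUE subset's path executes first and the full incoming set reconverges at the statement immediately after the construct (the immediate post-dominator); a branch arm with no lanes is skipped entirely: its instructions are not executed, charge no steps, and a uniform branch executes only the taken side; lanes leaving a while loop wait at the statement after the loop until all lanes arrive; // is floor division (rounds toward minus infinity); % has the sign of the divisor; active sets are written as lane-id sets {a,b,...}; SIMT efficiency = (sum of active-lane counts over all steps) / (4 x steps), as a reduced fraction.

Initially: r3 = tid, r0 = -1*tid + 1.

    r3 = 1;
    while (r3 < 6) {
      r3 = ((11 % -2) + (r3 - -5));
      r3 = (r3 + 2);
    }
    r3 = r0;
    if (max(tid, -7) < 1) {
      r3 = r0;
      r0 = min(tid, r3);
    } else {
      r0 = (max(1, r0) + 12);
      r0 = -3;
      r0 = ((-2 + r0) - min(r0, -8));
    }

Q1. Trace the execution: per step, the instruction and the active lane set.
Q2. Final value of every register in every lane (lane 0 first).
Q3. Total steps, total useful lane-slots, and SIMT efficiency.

step 0: r3 <- 1                      {0,1,2,3}
step 1: eval (r3 < 6)                {0,1,2,3}
step 2: r3 <- ((11 % -2) + (r3 - -5)) {0,1,2,3}
step 3: r3 <- (r3 + 2)               {0,1,2,3}
step 4: eval (r3 < 6)                {0,1,2,3}
step 5: r3 <- r0                     {0,1,2,3}
step 6: eval (max(tid, -7) < 1)      {0,1,2,3}
step 7: r3 <- r0                     {0}
step 8: r0 <- min(tid, r3)           {0}
step 9: r0 <- (max(1, r0) + 12)      {1,2,3}
step 10: r0 <- -3                     {1,2,3}
step 11: r0 <- ((-2 + r0) - min(r0, -8)) {1,2,3}

Answer: 12 steps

r3: 1,0,-1,-2
r0: 0,3,3,3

steps = 12; useful = 39; efficiency = 39/48 = 13/16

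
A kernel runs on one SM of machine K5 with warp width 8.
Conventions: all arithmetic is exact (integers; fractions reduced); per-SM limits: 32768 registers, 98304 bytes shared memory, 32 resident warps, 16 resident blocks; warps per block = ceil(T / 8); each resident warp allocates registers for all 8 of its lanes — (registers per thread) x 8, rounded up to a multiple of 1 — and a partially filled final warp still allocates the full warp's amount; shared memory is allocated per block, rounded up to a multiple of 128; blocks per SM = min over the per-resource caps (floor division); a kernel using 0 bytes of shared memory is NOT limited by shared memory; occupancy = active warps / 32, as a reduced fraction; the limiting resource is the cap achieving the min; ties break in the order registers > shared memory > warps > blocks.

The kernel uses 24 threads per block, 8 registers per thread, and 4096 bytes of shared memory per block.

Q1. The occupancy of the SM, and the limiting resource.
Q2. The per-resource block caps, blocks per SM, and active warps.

Answer: occupancy 15/16, limited by warps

registers: 170 blocks
shared memory: 24 blocks
warps: 10 blocks
blocks: 16 blocks

Answer: 10 blocks, 30 active warps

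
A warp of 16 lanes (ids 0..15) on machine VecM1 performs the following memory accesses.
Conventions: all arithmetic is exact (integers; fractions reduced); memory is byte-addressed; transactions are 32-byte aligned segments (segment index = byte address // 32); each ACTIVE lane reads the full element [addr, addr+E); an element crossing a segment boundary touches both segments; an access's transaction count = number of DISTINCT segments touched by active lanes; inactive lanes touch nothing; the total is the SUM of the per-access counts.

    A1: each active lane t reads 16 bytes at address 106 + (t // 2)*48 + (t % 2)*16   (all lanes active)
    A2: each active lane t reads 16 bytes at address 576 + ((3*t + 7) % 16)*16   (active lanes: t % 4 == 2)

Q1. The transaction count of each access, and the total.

A1: 12 transactions
A2: 4 transactions

Answer: 12,4; total 16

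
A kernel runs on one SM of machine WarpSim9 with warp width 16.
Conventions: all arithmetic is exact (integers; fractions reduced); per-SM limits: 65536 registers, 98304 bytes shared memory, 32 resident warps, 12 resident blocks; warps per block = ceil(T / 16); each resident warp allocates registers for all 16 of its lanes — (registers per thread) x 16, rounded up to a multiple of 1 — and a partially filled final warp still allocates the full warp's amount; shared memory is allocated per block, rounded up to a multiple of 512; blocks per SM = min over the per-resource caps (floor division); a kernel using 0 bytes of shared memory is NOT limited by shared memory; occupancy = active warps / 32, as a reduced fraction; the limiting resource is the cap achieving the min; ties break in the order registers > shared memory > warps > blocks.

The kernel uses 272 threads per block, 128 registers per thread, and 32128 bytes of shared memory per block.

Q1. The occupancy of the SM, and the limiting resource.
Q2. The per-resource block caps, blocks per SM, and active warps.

Answer: occupancy 17/32, limited by registers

registers: 1 block
shared memory: 3 blocks
warps: 1 block
blocks: 12 blocks

Answer: 1 block, 17 active warps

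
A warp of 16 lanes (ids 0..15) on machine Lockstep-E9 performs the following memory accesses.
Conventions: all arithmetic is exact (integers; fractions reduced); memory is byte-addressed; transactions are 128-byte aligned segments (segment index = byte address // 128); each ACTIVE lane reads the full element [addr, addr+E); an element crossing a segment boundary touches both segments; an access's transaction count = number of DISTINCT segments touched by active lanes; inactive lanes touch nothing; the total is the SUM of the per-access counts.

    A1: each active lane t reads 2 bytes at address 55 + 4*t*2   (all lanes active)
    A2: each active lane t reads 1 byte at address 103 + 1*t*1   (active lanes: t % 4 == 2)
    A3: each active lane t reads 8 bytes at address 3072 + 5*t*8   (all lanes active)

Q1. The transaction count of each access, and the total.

A1: 2 transactions
A2: 1 transaction
A3: 5 transactions

Answer: 2,1,5; total 8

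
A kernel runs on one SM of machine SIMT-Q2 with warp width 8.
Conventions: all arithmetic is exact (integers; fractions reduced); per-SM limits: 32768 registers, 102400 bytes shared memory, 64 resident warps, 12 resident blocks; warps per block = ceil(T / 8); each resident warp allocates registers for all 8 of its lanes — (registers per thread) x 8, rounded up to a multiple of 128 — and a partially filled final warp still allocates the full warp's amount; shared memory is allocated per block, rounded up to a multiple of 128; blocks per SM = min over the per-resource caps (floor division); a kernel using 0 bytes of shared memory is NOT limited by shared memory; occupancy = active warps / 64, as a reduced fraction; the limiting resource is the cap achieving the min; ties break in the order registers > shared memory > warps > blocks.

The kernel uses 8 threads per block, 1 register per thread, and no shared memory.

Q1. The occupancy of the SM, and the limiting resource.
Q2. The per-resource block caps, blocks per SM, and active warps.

Answer: occupancy 3/16, limited by blocks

registers: 256 blocks
shared memory: no limit (kernel uses none)
warps: 64 blocks
blocks: 12 blocks

Answer: 12 blocks, 12 active warps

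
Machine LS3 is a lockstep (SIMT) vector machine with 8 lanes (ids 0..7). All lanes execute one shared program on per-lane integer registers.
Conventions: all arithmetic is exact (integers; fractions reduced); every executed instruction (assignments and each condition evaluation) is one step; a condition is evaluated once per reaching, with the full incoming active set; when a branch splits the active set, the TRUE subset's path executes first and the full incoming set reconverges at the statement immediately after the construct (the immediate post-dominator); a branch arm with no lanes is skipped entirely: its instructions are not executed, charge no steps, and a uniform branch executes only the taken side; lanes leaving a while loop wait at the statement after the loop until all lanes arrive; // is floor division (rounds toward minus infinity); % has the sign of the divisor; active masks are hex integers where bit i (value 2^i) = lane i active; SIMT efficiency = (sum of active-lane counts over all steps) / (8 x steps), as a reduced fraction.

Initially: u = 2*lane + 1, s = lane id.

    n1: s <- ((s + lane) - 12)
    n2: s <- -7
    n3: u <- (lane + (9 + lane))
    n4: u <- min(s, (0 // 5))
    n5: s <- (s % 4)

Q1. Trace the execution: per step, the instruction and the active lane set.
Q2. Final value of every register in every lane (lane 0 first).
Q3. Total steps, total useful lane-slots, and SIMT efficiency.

step 0: s <- ((s + lane) - 12)       0xff
step 1: s <- -7                      0xff
step 2: u <- (lane + (9 + lane))     0xff
step 3: u <- min(s, (0 // 5))        0xff
step 4: s <- (s % 4)                 0xff

Answer: 5 steps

u: -7,-7,-7,-7,-7,-7,-7,-7
s: 1,1,1,1,1,1,1,1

steps = 5; useful = 40; efficiency = 40/40 = 1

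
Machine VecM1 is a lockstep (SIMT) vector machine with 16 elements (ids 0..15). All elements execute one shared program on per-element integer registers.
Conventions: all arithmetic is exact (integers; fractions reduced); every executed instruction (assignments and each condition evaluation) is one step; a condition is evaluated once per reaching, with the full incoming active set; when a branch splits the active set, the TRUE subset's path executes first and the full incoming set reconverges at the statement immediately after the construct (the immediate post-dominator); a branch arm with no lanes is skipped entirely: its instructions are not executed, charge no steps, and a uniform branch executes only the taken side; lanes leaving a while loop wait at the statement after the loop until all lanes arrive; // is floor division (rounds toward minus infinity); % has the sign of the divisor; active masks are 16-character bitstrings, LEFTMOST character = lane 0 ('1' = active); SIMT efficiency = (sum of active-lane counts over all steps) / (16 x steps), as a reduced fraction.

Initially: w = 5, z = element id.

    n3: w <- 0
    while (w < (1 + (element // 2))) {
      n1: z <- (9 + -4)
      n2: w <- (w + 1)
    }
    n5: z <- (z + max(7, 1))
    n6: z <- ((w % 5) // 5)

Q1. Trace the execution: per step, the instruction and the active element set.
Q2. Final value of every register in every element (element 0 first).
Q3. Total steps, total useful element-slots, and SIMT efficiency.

step 0: w <- 0                       1111111111111111
step 1: eval (w < (1 + (element // 2))) 1111111111111111
step 2: z <- (9 + -4)                1111111111111111
step 3: w <- (w + 1)                 1111111111111111
step 4: eval (w < (1 + (element // 2))) 1111111111111111
step 5: z <- (9 + -4)                0011111111111111
step 6: w <- (w + 1)                 0011111111111111
step 7: eval (w < (1 + (element // 2))) 0011111111111111
step 8: z <- (9 + -4)                0000111111111111
step 9: w <- (w + 1)                 0000111111111111
step 10: eval (w < (1 + (element // 2))) 0000111111111111
step 11: z <- (9 + -4)                0000001111111111
step 12: w <- (w + 1)                 0000001111111111
step 13: eval (w < (1 + (element // 2))) 0000001111111111
step 14: z <- (9 + -4)                0000000011111111
step 15: w <- (w + 1)                 0000000011111111
step 16: eval (w < (1 + (element // 2))) 0000000011111111
step 17: z <- (9 + -4)                0000000000111111
step 18: w <- (w + 1)                 0000000000111111
step 19: eval (w < (1 + (element // 2))) 0000000000111111
step 20: z <- (9 + -4)                0000000000001111
step 21: w <- (w + 1)                 0000000000001111
step 22: eval (w < (1 + (element // 2))) 0000000000001111
step 23: z <- (9 + -4)                0000000000000011
step 24: w <- (w + 1)                 0000000000000011
step 25: eval (w < (1 + (element // 2))) 0000000000000011
step 26: z <- (z + max(7, 1))         1111111111111111
step 27: z <- ((w % 5) // 5)          1111111111111111

Answer: 28 steps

w: 1,1,2,2,3,3,4,4,5,5,6,6,7,7,8,8
z: 0,0,0,0,0,0,0,0,0,0,0,0,0,0,0,0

steps = 28; useful = 280; efficiency = 280/448 = 5/8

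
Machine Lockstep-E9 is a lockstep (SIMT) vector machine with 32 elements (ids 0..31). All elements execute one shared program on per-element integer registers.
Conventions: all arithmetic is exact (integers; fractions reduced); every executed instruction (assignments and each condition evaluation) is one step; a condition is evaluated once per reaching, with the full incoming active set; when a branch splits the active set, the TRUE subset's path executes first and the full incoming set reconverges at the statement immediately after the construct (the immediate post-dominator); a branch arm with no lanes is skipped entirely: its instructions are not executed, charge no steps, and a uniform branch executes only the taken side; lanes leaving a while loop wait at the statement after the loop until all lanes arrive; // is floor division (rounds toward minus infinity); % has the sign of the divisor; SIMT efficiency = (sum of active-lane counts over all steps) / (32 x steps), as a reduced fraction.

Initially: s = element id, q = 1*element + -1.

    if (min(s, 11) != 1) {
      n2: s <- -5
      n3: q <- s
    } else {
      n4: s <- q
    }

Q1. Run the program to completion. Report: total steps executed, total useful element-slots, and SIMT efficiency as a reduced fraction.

Answer: 4 steps, 95 useful, 95/128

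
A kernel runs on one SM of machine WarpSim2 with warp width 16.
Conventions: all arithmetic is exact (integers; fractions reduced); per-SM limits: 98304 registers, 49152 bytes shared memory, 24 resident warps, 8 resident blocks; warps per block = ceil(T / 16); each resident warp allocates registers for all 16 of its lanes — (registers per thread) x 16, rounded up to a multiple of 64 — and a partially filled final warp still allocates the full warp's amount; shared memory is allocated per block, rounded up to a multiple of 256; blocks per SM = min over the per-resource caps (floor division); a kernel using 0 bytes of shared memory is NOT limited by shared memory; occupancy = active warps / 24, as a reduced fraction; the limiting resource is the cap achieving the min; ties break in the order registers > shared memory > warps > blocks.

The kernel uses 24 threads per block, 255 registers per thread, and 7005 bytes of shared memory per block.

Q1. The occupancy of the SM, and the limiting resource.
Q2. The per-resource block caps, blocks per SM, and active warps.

Answer: occupancy 1/2, limited by shared memory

registers: 12 blocks
shared memory: 6 blocks
warps: 12 blocks
blocks: 8 blocks

Answer: 6 blocks, 12 active warps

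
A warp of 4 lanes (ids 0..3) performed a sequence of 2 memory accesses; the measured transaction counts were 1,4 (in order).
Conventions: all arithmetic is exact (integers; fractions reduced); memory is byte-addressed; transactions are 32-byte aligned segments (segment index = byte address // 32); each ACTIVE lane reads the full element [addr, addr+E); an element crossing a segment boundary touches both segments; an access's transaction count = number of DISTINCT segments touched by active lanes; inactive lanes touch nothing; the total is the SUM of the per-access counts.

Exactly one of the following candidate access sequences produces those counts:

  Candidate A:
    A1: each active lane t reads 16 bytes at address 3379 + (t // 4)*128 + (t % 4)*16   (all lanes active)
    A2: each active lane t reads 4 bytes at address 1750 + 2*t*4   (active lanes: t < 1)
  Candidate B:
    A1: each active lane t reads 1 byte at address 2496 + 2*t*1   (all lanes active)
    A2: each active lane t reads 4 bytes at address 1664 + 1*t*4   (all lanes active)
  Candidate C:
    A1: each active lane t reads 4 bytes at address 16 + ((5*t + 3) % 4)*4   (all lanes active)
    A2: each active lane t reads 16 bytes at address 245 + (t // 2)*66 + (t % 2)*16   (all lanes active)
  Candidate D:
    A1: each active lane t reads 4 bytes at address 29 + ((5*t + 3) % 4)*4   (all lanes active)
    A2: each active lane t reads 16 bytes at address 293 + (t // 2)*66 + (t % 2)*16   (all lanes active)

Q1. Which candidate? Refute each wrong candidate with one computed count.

A: A1 gives 3 transactions, not 1
B: A2 gives 1 transaction, not 4
D: A1 gives 2 transactions, not 1
C: all counts match (1,4)

Answer: C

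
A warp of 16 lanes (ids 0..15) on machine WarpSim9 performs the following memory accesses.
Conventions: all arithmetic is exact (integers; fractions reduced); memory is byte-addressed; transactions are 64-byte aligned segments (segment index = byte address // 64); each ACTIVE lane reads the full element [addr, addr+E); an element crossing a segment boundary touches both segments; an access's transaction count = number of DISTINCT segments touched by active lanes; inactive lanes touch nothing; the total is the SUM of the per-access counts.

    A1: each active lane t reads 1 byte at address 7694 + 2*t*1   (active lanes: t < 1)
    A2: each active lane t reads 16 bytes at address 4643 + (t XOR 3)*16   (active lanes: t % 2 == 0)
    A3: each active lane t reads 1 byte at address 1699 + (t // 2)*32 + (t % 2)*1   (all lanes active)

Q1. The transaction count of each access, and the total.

A1: 1 transaction
A2: 5 transactions
A3: 5 transactions

Answer: 1,5,5; total 11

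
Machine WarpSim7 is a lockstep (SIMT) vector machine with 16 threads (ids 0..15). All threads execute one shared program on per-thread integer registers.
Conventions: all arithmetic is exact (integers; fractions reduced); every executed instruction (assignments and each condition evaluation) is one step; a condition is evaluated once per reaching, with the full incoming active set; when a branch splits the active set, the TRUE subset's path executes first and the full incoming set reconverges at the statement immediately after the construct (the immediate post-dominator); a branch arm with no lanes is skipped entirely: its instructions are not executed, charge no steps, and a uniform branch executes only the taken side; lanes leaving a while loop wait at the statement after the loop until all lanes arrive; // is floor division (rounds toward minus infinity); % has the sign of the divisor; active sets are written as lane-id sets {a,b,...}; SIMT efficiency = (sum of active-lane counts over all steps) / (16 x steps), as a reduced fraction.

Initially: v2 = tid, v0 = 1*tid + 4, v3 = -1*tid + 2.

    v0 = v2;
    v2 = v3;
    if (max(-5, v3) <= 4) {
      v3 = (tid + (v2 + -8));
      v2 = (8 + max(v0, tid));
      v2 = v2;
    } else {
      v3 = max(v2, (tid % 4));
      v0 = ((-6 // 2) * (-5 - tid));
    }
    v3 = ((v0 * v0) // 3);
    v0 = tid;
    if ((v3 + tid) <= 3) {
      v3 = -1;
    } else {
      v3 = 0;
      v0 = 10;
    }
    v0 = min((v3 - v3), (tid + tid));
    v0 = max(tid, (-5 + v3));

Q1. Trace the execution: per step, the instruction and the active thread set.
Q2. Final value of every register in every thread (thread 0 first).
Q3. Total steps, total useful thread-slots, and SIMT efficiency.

step 0: v0 <- v2                     {0,1,2,3,4,5,6,7,8,9,10,11,12,13,14,15}
step 1: v2 <- v3                     {0,1,2,3,4,5,6,7,8,9,10,11,12,13,14,15}
step 2: eval (max(-5, v3) <= 4)      {0,1,2,3,4,5,6,7,8,9,10,11,12,13,14,15}
step 3: v3 <- (tid + (v2 + -8))      {0,1,2,3,4,5,6,7,8,9,10,11,12,13,14,15}
step 4: v2 <- (8 + max(v0, tid))     {0,1,2,3,4,5,6,7,8,9,10,11,12,13,14,15}
step 5: v2 <- v2                     {0,1,2,3,4,5,6,7,8,9,10,11,12,13,14,15}
step 6: v3 <- ((v0 * v0) // 3)       {0,1,2,3,4,5,6,7,8,9,10,11,12,13,14,15}
step 7: v0 <- tid                    {0,1,2,3,4,5,6,7,8,9,10,11,12,13,14,15}
step 8: eval ((v3 + tid) <= 3)       {0,1,2,3,4,5,6,7,8,9,10,11,12,13,14,15}
step 9: v3 <- -1                     {0,1,2}
step 10: v3 <- 0                      {3,4,5,6,7,8,9,10,11,12,13,14,15}
step 11: v0 <- 10                     {3,4,5,6,7,8,9,10,11,12,13,14,15}
step 12: v0 <- min((v3 - v3), (tid + tid)) {0,1,2,3,4,5,6,7,8,9,10,11,12,13,14,15}
step 13: v0 <- max(tid, (-5 + v3))    {0,1,2,3,4,5,6,7,8,9,10,11,12,13,14,15}

Answer: 14 steps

v2: 8,9,10,11,12,13,14,15,16,17,18,19,20,21,22,23
v0: 0,1,2,3,4,5,6,7,8,9,10,11,12,13,14,15
v3: -1,-1,-1,0,0,0,0,0,0,0,0,0,0,0,0,0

steps = 14; useful = 205; efficiency = 205/224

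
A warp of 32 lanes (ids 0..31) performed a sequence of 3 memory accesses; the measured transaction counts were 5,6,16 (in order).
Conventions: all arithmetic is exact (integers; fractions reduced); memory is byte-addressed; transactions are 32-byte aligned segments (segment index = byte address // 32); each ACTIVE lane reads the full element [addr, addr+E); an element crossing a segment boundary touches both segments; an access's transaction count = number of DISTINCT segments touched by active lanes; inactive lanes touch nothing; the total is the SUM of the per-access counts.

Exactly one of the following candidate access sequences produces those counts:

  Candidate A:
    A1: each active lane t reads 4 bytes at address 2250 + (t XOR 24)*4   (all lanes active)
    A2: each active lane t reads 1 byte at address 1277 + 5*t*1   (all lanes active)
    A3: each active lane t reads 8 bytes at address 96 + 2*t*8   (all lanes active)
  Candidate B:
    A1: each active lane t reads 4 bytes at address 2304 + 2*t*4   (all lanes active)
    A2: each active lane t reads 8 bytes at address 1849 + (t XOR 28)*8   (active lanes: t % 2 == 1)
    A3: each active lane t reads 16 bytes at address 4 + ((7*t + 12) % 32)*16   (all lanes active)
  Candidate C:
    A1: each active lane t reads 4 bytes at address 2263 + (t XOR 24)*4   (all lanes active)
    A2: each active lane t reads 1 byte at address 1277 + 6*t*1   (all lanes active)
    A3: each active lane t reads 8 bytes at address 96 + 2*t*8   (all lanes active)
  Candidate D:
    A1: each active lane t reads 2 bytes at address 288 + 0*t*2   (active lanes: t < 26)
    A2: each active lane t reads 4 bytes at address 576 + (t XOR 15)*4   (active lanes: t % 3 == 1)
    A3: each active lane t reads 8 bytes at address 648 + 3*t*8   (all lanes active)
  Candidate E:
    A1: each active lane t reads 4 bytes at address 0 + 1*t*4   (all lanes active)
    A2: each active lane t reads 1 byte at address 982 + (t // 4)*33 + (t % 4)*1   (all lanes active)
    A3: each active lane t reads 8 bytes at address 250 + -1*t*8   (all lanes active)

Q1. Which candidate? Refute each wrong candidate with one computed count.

B: A1 gives 8 transactions, not 5
C: A2 gives 7 transactions, not 6
D: A1 gives 1 transaction, not 5
E: A1 gives 4 transactions, not 5
A: all counts match (5,6,16)

Answer: A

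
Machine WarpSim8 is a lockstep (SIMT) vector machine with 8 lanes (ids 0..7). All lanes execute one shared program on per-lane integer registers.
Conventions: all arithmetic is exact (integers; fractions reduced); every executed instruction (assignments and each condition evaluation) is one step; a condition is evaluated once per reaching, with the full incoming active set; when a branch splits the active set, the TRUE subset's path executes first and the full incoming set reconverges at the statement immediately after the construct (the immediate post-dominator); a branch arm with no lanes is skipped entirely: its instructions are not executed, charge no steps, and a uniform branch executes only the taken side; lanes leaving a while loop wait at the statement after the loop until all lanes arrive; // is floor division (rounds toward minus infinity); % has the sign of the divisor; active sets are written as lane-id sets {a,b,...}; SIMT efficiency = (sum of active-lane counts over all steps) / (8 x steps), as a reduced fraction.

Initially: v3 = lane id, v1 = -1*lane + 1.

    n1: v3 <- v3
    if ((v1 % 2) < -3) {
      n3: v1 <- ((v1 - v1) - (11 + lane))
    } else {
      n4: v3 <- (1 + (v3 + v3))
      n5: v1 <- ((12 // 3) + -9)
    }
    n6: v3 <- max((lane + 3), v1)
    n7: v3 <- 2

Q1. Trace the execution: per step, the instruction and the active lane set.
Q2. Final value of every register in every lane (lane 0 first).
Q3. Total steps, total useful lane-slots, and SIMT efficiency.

step 0: v3 <- v3                     {0,1,2,3,4,5,6,7}
step 1: eval ((v1 % 2) < -3)         {0,1,2,3,4,5,6,7}
step 2: v3 <- (1 + (v3 + v3))        {0,1,2,3,4,5,6,7}
step 3: v1 <- ((12 // 3) + -9)       {0,1,2,3,4,5,6,7}
step 4: v3 <- max((lane + 3), v1)    {0,1,2,3,4,5,6,7}
step 5: v3 <- 2                      {0,1,2,3,4,5,6,7}

Answer: 6 steps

v3: 2,2,2,2,2,2,2,2
v1: -5,-5,-5,-5,-5,-5,-5,-5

steps = 6; useful = 48; efficiency = 48/48 = 1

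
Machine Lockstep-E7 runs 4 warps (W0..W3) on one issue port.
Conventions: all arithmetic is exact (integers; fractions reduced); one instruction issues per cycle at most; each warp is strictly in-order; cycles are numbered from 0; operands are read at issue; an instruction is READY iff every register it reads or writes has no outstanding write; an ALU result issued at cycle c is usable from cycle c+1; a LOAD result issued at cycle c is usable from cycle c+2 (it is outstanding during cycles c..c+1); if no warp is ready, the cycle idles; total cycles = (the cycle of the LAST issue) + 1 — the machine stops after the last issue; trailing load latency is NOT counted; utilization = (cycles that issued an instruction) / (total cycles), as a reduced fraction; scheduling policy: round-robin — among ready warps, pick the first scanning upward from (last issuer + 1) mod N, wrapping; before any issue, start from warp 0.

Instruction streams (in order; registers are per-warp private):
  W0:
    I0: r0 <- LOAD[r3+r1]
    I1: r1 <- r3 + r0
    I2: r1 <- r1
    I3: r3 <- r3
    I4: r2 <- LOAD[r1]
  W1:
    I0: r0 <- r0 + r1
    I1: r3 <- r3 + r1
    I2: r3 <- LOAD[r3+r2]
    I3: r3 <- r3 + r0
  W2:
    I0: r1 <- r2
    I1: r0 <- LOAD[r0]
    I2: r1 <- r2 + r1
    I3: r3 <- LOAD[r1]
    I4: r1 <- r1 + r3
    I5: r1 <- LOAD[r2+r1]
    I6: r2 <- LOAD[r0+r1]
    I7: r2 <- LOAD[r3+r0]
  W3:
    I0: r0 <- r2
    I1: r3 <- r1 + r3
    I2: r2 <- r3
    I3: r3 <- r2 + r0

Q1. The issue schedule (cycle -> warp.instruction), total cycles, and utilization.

cycle 0: W0.I0
cycle 1: W1.I0
cycle 2: W2.I0
cycle 3: W3.I0
cycle 4: W0.I1
cycle 5: W1.I1
cycle 6: W2.I1
cycle 7: W3.I1
cycle 8: W0.I2
cycle 9: W1.I2
cycle 10: W2.I2
cycle 11: W3.I2
cycle 12: W0.I3
cycle 13: W1.I3
cycle 14: W2.I3
cycle 15: W3.I3
cycle 16: W0.I4
cycle 17: W2.I4
cycle 18: W2.I5
cycle 19: idle
cycle 20: W2.I6
cycle 21: idle
cycle 22: W2.I7

Answer: 23 cycles, utilization 21/23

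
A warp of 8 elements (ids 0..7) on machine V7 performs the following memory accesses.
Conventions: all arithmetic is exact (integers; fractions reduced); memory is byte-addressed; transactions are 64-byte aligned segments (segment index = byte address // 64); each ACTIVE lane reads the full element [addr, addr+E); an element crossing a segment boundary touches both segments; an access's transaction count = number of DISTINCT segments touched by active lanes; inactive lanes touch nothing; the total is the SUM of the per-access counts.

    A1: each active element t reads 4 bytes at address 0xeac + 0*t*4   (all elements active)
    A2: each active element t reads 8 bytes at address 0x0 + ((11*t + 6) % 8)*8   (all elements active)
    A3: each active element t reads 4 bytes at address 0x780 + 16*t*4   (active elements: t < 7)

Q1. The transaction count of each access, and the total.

A1: 1 transaction
A2: 1 transaction
A3: 7 transactions

Answer: 1,1,7; total 9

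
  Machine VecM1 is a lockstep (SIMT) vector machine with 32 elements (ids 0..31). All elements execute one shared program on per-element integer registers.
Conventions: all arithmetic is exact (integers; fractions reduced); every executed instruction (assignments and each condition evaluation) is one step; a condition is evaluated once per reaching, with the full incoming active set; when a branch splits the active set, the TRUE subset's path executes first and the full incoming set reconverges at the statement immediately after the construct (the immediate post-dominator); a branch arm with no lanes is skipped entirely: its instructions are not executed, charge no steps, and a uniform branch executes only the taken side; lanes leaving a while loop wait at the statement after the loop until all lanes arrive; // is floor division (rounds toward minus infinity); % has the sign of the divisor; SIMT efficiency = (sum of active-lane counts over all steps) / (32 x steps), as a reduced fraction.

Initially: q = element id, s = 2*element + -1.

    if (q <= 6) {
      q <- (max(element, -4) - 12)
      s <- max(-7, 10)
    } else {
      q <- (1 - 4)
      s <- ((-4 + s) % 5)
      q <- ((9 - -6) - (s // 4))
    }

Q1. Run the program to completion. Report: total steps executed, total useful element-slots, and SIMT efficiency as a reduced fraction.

Answer: 6 steps, 121 useful, 121/192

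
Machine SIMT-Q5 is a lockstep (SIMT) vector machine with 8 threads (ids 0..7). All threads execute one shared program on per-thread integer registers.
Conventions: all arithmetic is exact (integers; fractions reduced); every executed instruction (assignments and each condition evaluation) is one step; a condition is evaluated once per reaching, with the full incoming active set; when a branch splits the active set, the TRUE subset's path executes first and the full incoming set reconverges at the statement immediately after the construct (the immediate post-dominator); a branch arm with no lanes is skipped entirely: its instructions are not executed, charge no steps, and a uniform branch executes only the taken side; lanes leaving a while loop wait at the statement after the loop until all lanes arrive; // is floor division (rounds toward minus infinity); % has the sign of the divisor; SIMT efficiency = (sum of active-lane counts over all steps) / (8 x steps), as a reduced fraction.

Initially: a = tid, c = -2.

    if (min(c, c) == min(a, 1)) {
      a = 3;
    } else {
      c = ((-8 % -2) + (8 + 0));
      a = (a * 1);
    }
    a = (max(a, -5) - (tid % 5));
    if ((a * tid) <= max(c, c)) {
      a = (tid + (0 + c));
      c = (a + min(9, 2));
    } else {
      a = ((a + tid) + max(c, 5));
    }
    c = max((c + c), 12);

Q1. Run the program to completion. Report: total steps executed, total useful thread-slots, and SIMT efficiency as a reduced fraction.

Answer: 9 steps, 61 useful, 61/72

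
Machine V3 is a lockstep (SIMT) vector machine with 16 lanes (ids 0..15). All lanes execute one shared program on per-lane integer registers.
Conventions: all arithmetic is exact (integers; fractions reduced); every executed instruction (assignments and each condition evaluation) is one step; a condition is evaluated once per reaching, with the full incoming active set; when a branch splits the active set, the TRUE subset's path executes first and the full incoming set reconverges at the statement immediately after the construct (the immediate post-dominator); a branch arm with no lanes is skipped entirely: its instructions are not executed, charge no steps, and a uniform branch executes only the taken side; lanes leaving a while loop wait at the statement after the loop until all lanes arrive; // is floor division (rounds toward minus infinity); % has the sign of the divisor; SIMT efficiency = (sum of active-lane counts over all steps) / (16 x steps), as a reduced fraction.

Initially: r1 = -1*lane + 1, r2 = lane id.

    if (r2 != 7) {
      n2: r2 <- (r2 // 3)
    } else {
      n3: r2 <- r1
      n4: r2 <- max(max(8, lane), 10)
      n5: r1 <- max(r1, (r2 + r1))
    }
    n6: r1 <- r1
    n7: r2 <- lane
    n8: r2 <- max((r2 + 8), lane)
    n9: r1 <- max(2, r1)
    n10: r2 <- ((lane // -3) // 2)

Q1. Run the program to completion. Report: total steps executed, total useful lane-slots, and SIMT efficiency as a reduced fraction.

Answer: 10 steps, 114 useful, 57/80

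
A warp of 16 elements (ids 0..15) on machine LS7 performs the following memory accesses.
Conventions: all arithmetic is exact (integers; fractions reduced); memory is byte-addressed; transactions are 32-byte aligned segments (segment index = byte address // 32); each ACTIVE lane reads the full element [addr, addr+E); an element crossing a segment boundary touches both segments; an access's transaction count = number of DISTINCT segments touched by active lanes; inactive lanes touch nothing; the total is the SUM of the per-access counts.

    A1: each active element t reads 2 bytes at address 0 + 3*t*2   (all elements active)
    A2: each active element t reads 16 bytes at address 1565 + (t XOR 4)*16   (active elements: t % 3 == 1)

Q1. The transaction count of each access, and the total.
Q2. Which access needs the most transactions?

A1: 3 transactions
A2: 7 transactions

Answer: 3,7; total 10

Answer: A2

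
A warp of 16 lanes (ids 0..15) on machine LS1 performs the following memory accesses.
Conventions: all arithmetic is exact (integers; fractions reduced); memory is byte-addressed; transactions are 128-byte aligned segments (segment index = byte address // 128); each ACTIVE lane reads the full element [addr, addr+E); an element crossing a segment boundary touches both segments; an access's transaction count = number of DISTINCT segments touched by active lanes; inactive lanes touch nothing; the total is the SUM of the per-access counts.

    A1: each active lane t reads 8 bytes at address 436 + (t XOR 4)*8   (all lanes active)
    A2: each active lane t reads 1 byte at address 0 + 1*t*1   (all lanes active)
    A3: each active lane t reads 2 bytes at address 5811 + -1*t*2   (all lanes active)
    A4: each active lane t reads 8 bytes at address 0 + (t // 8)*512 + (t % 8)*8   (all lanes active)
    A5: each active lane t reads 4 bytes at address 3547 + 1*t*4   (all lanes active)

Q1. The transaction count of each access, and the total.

A1: 2 transactions
A2: 1 transaction
A3: 1 transaction
A4: 2 transactions
A5: 2 transactions

Answer: 2,1,1,2,2; total 8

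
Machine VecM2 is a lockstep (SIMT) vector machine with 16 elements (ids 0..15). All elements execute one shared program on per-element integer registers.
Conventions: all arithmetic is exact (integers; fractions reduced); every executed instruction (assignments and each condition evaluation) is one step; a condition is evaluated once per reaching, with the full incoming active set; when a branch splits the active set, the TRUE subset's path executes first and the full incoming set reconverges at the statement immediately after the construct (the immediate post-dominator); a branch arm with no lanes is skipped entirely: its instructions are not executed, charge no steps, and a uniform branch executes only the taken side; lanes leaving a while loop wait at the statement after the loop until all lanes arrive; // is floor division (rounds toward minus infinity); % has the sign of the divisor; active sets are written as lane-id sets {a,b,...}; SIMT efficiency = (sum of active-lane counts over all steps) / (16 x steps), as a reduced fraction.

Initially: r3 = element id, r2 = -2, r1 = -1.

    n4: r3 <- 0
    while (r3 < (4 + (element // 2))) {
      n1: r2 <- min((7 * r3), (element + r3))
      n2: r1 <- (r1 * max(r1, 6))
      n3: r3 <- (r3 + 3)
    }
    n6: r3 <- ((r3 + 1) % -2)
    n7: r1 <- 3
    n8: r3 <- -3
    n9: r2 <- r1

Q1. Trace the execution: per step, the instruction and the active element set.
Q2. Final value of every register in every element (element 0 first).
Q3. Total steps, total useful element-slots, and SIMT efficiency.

step 0: r3 <- 0                      {0,1,2,3,4,5,6,7,8,9,10,11,12,13,14,15}
step 1: eval (r3 < (4 + (element // 2))) {0,1,2,3,4,5,6,7,8,9,10,11,12,13,14,15}
step 2: r2 <- min((7 * r3), (element + r3)) {0,1,2,3,4,5,6,7,8,9,10,11,12,13,14,15}
step 3: r1 <- (r1 * max(r1, 6))      {0,1,2,3,4,5,6,7,8,9,10,11,12,13,14,15}
step 4: r3 <- (r3 + 3)               {0,1,2,3,4,5,6,7,8,9,10,11,12,13,14,15}
step 5: eval (r3 < (4 + (element // 2))) {0,1,2,3,4,5,6,7,8,9,10,11,12,13,14,15}
step 6: r2 <- min((7 * r3), (element + r3)) {0,1,2,3,4,5,6,7,8,9,10,11,12,13,14,15}
step 7: r1 <- (r1 * max(r1, 6))      {0,1,2,3,4,5,6,7,8,9,10,11,12,13,14,15}
step 8: r3 <- (r3 + 3)               {0,1,2,3,4,5,6,7,8,9,10,11,12,13,14,15}
step 9: eval (r3 < (4 + (element // 2))) {0,1,2,3,4,5,6,7,8,9,10,11,12,13,14,15}
step 10: r2 <- min((7 * r3), (element + r3)) {6,7,8,9,10,11,12,13,14,15}
step 11: r1 <- (r1 * max(r1, 6))      {6,7,8,9,10,11,12,13,14,15}
step 12: r3 <- (r3 + 3)               {6,7,8,9,10,11,12,13,14,15}
step 13: eval (r3 < (4 + (element // 2))) {6,7,8,9,10,11,12,13,14,15}
step 14: r2 <- min((7 * r3), (element + r3)) {12,13,14,15}
step 15: r1 <- (r1 * max(r1, 6))      {12,13,14,15}
step 16: r3 <- (r3 + 3)               {12,13,14,15}
step 17: eval (r3 < (4 + (element // 2))) {12,13,14,15}
step 18: r3 <- ((r3 + 1) % -2)        {0,1,2,3,4,5,6,7,8,9,10,11,12,13,14,15}
step 19: r1 <- 3                      {0,1,2,3,4,5,6,7,8,9,10,11,12,13,14,15}
step 20: r3 <- -3                     {0,1,2,3,4,5,6,7,8,9,10,11,12,13,14,15}
step 21: r2 <- r1                     {0,1,2,3,4,5,6,7,8,9,10,11,12,13,14,15}

Answer: 22 steps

r3: -3,-3,-3,-3,-3,-3,-3,-3,-3,-3,-3,-3,-3,-3,-3,-3
r2: 3,3,3,3,3,3,3,3,3,3,3,3,3,3,3,3
r1: 3,3,3,3,3,3,3,3,3,3,3,3,3,3,3,3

steps = 22; useful = 280; efficiency = 280/352 = 35/44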